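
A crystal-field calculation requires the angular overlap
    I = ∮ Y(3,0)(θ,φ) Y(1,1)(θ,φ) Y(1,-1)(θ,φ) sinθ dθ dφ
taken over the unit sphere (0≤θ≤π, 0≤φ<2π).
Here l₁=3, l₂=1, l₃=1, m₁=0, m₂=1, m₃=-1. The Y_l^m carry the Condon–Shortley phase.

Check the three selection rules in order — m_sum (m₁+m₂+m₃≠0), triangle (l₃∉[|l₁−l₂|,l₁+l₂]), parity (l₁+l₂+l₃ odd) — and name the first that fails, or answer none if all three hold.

azimuthal sum: 0 + 1 − 1 = 0  ✓
2 ≤ 1 ≤ 4 (triangle on l)  ✗
L = 3 + 1 + 1 = 5 (odd)

triangle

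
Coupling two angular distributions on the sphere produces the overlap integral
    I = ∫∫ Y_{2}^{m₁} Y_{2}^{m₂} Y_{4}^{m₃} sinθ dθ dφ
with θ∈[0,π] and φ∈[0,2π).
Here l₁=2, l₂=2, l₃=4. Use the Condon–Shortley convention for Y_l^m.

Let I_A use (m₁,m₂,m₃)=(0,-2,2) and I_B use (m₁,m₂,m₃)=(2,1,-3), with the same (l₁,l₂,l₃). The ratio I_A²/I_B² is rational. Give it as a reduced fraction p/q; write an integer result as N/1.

Shared (l₁,l₂,l₃)=(2,2,4): N and (l;000)² cancel in I_A²/I_B².
A: Δ = 0!·4!·4!/9! = 1/630; Racah Σ t=0..0: t=0:+1/96 = 1/96; ⇒ 3j(2 2 4; 0 -2 2)² = 1/42, sgn +1
B: Δ = 0!·4!·4!/9! = 1/630; Racah Σ t=0..0: t=0:+1/144 = 1/144; ⇒ 3j(2 2 4; 2 1 -3)² = 1/18, sgn -1
I_A²/I_B² = (1/42)/(1/18) = 3/7

3/7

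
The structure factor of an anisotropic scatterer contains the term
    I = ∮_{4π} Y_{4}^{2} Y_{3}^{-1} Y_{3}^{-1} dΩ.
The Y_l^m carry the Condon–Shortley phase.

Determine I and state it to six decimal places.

m-sum 0 ✓  L=10 even ✓  1≤3≤7 ✓
Π(2lᵢ+1) = 9×7×7 = 441
triangle coeff Δ(4,3,3) = 1/34650
Σ_t [1,3]: t=1:−1/72 t=2:+1/16 t=3:−1/72 = 5/144
(3j)²=2/77 [(4 3 3; 0 0 0)], sign=-1
Σ_t [0,2]: t=0:+1/192 t=1:−1/36 t=2:+1/192 = -5/288
(3j)²=20/693 [(4 3 3; 2 -1 -1)], sign=-1
⇒ 4πI² = 40/121
I = (+1)√(40/121/(4π)) = 0.16219310

0.162193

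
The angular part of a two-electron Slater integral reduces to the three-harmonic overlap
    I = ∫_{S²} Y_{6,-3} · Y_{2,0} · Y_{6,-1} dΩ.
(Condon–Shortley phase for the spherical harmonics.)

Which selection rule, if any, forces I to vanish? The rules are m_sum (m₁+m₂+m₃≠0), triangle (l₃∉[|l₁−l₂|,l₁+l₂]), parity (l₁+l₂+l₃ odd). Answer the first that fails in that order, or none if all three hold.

Σmᵢ = -4  ✗
l₃∈[|l₁−l₂|,l₁+l₂]=[4,8], have l₃=6
Σlᵢ = 14 ⇒ even

m_sum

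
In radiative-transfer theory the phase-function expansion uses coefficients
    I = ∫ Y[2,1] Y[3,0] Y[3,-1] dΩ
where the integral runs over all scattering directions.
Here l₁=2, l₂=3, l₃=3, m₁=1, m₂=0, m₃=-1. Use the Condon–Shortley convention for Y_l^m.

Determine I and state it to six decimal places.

-0.059471

Rules hold: Σm=0, L=8 even, 1≤3≤5.
N = 5·7·7 = 245
Δ = 2!·2!·4!/9! = 1/3780
Racah Σ t=0..2: t=0:+1/24 t=1:−1/4 t=2:+1/24 = -1/6
⇒ 3j(2 3 3; 0 0 0)² = 4/105, sgn +1
Racah Σ t=0..1: t=0:+1/12 t=1:−1/8 = -1/24
⇒ 3j(2 3 3; 1 0 -1)² = 1/210, sgn -1
4πI² = N·(3j₀)²·(3jₘ)² = 2/45
I = -1·√(0.0444444/4π) = -0.05947080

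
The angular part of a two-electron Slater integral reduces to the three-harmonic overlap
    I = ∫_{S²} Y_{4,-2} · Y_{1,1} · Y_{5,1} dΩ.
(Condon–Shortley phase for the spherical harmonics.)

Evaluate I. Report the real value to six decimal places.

Checks pass: Σm=0; 10 even; l₃=5∈[3,5].
(2·4+1)(2·1+1)(2·5+1) = 297
Δ: 0! 8! 2! / 11! → 1/495
sum: t=0:+1/576 = 1/576
3j²(4 1 5; 0 0 0) = Δ·Π!·Σ² = 5/99  (sign -1)
sum: t=0:+1/2880 = 1/2880
3j²(4 1 5; -2 1 1) = Δ·Π!·Σ² = 2/165  (sign +1)
combine: 4πI² = 297·5/99·2/165 = 2/11
take √, sign -1: I = -0.12028562

-0.120286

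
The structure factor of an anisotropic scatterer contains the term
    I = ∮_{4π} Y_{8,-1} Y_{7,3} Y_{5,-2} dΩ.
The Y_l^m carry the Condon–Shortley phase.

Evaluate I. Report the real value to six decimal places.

0.072624

m-sum 0 ✓  L=20 even ✓  1≤5≤15 ✓
Π(2lᵢ+1) = 17×15×11 = 2805
triangle coeff Δ(8,7,5) = 1/814773960
Σ_t [3,7]: t=3:−1/87091200 t=4:+1/4976640 t=5:−1/2073600 t=6:+1/4976640 t=7:−1/87091200 = -1/9676800
(3j)²=360/46189 [(8 7 5; 0 0 0)], sign=+1
Σ_t [6,9]: t=6:+1/14929920 t=7:−1/8709120 t=8:+1/38707200 t=9:−1/1567641600 = -71/3135283200
(3j)²=5041/1662804 [(8 7 5; -1 3 -2)], sign=+1
⇒ 4πI² = 756150/11408683
I = (+1)√(756150/11408683/(4π)) = 0.07262419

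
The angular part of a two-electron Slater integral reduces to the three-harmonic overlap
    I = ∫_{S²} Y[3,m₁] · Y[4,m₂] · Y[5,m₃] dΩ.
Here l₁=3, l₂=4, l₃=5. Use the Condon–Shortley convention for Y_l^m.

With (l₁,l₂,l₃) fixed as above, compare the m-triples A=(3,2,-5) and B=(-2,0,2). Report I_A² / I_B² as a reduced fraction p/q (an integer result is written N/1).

9/2

Same 3,4,5: normalisation and zero-m 3j drop out of the ratio.
A: Δ: 2! 4! 6! / 13! → 1/180180; sum: t=0:+1/34560 = 1/34560; 3j²(3 4 5; 3 2 -5) = Δ·Π!·Σ² = 5/286  (sign +1)
B: Δ: 2! 4! 6! / 13! → 1/180180; sum: t=1:−1/864 t=2:+1/576 = 1/1728; 3j²(3 4 5; -2 0 2) = Δ·Π!·Σ² = 5/1287  (sign -1)
I_A²/I_B² = (5/286)/(5/1287) = 9/2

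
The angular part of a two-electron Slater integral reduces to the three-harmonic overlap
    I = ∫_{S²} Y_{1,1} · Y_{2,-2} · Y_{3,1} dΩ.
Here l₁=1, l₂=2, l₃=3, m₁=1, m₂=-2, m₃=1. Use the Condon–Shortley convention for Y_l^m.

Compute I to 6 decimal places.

Rules hold: Σm=0, L=6 even, 1≤3≤3.
N = 3·5·7 = 105
Δ = 0!·2!·4!/7! = 1/105
Racah Σ t=0..0: t=0:+1/4 = 1/4
⇒ 3j(1 2 3; 0 0 0)² = 3/35, sgn -1
Racah Σ t=0..0: t=0:+1/48 = 1/48
⇒ 3j(1 2 3; 1 -2 1)² = 1/105, sgn +1
4πI² = N·(3j₀)²·(3jₘ)² = 3/35
I = -1·√(0.0857143/4π) = -0.08258890

-0.082589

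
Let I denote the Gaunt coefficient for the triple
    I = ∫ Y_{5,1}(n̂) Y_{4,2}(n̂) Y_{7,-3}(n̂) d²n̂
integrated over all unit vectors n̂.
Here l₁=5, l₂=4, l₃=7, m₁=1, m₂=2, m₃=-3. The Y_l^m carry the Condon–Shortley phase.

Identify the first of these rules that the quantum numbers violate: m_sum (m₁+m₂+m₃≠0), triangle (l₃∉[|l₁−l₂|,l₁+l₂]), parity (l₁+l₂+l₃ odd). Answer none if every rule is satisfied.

none

m₁+m₂+m₃ = 1 + 2 − 3 = 0  ✓
triangle: |5−4|=1 ≤ l₃=7 ≤ 5+4=9  ✓
parity: l₁+l₂+l₃ = 16 is even  ✓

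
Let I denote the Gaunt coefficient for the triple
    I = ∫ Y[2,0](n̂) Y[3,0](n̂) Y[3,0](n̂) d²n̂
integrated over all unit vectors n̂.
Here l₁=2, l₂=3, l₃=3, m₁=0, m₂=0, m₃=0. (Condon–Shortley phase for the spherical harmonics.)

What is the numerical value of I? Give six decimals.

0.168209

m-sum 0 ✓  L=8 even ✓  1≤3≤5 ✓
Π(2lᵢ+1) = 5×7×7 = 245
triangle coeff Δ(2,3,3) = 1/3780
Σ_t [0,2]: t=0:+1/24 t=1:−1/4 t=2:+1/24 = -1/6
(3j)²=4/105 [(2 3 3; 0 0 0)], sign=+1
(m-triple is (0,0,0) — same symbol as above.)
⇒ 4πI² = 16/45
I = (+1)√(16/45/(4π)) = 0.16820883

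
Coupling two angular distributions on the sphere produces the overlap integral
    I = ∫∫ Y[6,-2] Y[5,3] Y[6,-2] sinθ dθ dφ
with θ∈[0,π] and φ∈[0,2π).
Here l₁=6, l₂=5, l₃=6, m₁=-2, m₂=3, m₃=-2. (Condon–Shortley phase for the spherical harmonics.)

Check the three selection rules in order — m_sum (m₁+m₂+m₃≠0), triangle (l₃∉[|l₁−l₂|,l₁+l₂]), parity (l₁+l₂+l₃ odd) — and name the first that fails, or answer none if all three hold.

azimuthal sum: -2 + 3 − 2 = -1  ✗
1 ≤ 6 ≤ 11 (triangle on l)
L = 6 + 5 + 6 = 17 (odd)

m_sum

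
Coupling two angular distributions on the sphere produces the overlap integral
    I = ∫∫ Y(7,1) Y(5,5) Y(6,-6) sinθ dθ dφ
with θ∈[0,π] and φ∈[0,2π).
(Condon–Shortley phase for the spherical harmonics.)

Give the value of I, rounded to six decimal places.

m-sum 0 ✓  L=18 even ✓  2≤6≤12 ✓
Π(2lᵢ+1) = 15×11×13 = 2145
triangle coeff Δ(7,5,6) = 1/174594420
Σ_t [1,5]: t=1:−1/4147200 t=2:+1/207360 t=3:−1/82944 t=4:+1/207360 t=5:−1/4147200 = -1/345600
(3j)²=420/46189 [(7 5 6; 0 0 0)], sign=-1
Σ_t [6,6]: t=6:+1/696729600 = 1/696729600
(3j)²=5/8398 [(7 5 6; 1 5 -6)], sign=+1
⇒ 4πI² = 15750/1356277
I = (-1)√(15750/1356277/(4π)) = -0.03039913

-0.030399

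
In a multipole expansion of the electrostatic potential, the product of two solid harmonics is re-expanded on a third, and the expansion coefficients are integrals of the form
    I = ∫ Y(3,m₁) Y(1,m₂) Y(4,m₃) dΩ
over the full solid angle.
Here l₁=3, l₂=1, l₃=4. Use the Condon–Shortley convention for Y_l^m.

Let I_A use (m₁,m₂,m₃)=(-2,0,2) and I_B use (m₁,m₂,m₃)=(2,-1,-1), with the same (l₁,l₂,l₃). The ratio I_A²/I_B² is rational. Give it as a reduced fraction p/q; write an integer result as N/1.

4/1

Shared (l₁,l₂,l₃)=(3,1,4): N and (l;000)² cancel in I_A²/I_B².
A: Δ = 0!·6!·2!/9! = 1/252; Racah Σ t=0..0: t=0:+1/120 = 1/120; ⇒ 3j(3 1 4; -2 0 2)² = 1/21, sgn +1
B: Δ = 0!·6!·2!/9! = 1/252; Racah Σ t=0..0: t=0:+1/240 = 1/240; ⇒ 3j(3 1 4; 2 -1 -1)² = 1/84, sgn -1
I_A²/I_B² = (1/21)/(1/84) = 4/1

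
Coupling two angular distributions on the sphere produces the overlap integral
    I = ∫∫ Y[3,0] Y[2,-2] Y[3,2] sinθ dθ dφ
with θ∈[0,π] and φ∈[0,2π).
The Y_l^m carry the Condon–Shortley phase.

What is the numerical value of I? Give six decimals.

-0.188063

m-sum 0 ✓  L=8 even ✓  1≤3≤5 ✓
Π(2lᵢ+1) = 7×5×7 = 245
triangle coeff Δ(3,2,3) = 1/3780
Σ_t [0,2]: t=0:+1/24 t=1:−1/4 t=2:+1/24 = -1/6
(3j)²=4/105 [(3 2 3; 0 0 0)], sign=+1
Σ_t [0,0]: t=0:+1/24 = 1/24
(3j)²=1/21 [(3 2 3; 0 -2 2)], sign=-1
⇒ 4πI² = 4/9
I = (-1)√(4/9/(4π)) = -0.18806319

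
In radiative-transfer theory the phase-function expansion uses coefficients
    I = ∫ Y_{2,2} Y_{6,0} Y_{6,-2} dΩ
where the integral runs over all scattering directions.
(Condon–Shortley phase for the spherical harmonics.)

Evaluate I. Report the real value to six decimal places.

-0.191909

m-sum 0 ✓  L=14 even ✓  4≤6≤8 ✓
Π(2lᵢ+1) = 5×13×13 = 845
triangle coeff Δ(2,6,6) = 1/90090
Σ_t [0,2]: t=0:+1/69120 t=1:−1/14400 t=2:+1/69120 = -7/172800
(3j)²=14/715 [(2 6 6; 0 0 0)], sign=-1
Σ_t [0,0]: t=0:+1/69120 = 1/69120
(3j)²=4/143 [(2 6 6; 2 0 -2)], sign=+1
⇒ 4πI² = 56/121
I = (-1)√(56/121/(4π)) = -0.19190947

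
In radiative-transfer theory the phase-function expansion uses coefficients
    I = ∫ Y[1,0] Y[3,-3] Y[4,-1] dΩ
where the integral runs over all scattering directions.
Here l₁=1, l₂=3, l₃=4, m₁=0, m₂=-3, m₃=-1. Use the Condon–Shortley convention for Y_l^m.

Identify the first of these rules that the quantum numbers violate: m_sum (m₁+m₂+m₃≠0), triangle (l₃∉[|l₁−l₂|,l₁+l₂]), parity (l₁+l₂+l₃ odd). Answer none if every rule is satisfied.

m_sum

azimuthal sum: 0 − 3 − 1 = -4  ✗
2 ≤ 4 ≤ 4 (triangle on l)
L = 1 + 3 + 4 = 8 (even)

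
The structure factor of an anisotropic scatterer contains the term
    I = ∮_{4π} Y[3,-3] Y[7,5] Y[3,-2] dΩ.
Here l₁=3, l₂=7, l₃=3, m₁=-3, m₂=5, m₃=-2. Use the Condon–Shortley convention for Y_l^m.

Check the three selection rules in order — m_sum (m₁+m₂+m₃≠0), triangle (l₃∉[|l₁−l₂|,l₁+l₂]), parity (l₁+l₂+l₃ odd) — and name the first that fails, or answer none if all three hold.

m₁+m₂+m₃ = -3 + 5 − 2 = 0  ✓
triangle: |3−7|=4 ≤ l₃=3 ≤ 3+7=10  ✗
parity: l₁+l₂+l₃ = 13 is odd

triangle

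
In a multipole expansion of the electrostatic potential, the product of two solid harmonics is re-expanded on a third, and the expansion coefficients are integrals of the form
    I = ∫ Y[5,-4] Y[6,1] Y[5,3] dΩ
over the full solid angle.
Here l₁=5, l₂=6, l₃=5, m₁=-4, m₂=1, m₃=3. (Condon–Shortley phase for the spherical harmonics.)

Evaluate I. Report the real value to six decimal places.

m-sum 0 ✓  L=16 even ✓  1≤5≤11 ✓
Π(2lᵢ+1) = 11×13×11 = 1573
triangle coeff Δ(5,6,5) = 1/28588560
Σ_t [1,5]: t=1:−1/345600 t=2:+1/13824 t=3:−1/5184 t=4:+1/13824 t=5:−1/345600 = -7/129600
(3j)²=80/7293 [(5 6 5; 0 0 0)], sign=+1
Σ_t [5,6]: t=5:−1/138240 t=6:+1/518400 = -11/2073600
(3j)²=77/4420 [(5 6 5; -4 1 3)], sign=-1
⇒ 4πI² = 3388/11271
I = (-1)√(3388/11271/(4π)) = -0.15466268

-0.154663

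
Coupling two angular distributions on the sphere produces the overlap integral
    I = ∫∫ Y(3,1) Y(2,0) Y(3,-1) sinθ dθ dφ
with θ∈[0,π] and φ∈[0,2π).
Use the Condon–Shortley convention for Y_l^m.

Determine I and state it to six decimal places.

m-sum 0 ✓  L=8 even ✓  1≤3≤5 ✓
Π(2lᵢ+1) = 7×5×7 = 245
triangle coeff Δ(3,2,3) = 1/3780
Σ_t [0,2]: t=0:+1/24 t=1:−1/4 t=2:+1/24 = -1/6
(3j)²=4/105 [(3 2 3; 0 0 0)], sign=+1
Σ_t [0,2]: t=0:+1/16 t=1:−1/6 t=2:+1/96 = -3/32
(3j)²=3/140 [(3 2 3; 1 0 -1)], sign=-1
⇒ 4πI² = 1/5
I = (-1)√(1/5/(4π)) = -0.12615663

-0.126157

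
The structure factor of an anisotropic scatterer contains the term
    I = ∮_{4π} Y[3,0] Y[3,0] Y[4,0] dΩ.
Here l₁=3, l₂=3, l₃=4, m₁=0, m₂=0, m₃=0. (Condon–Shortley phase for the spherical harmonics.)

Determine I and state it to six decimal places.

0.153870

Rules hold: Σm=0, L=10 even, 0≤4≤6.
N = 7·7·9 = 441
Δ = 2!·4!·4!/11! = 1/34650
Racah Σ t=0..2: t=0:+1/72 t=1:−1/16 t=2:+1/72 = -5/144
⇒ 3j(3 3 4; 0 0 0)² = 2/77, sgn -1
(m-triple is (0,0,0) — same symbol as above.)
4πI² = N·(3j₀)²·(3jₘ)² = 36/121
I = +1·√(0.297521/4π) = 0.15386989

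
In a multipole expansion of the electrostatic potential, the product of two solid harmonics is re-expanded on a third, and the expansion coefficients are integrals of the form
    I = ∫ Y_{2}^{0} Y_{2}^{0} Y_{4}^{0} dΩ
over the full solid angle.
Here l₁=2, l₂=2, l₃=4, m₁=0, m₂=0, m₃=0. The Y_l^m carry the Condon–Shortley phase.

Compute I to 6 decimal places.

Rules hold: Σm=0, L=8 even, 0≤4≤4.
N = 5·5·9 = 225
Δ = 0!·4!·4!/9! = 1/630
Racah Σ t=0..0: t=0:+1/16 = 1/16
⇒ 3j(2 2 4; 0 0 0)² = 2/35, sgn +1
(m-triple is (0,0,0) — same symbol as above.)
4πI² = N·(3j₀)²·(3jₘ)² = 36/49
I = +1·√(0.734694/4π) = 0.24179554

0.241796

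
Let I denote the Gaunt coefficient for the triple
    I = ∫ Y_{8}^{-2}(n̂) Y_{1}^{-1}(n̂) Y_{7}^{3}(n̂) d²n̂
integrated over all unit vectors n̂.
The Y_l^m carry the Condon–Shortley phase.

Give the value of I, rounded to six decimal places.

Rules hold: Σm=0, L=16 even, 7≤7≤9.
N = 17·3·15 = 765
Δ = 2!·14!·0!/17! = 1/2040
Racah Σ t=1..1: t=1:−1/25401600 = -1/25401600
⇒ 3j(8 1 7; 0 0 0)² = 8/255, sgn +1
Racah Σ t=0..0: t=0:+1/174182400 = 1/174182400
⇒ 3j(8 1 7; -2 -1 3)² = 1/136, sgn +1
4πI² = N·(3j₀)²·(3jₘ)² = 3/17
I = +1·√(0.176471/4π) = 0.11850352

0.118504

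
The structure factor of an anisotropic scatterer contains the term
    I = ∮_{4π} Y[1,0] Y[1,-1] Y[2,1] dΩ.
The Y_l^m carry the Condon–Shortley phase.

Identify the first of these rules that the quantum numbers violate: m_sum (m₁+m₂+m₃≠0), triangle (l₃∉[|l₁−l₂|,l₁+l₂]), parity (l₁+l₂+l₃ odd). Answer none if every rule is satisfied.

Σmᵢ = 0  ✓
l₃∈[|l₁−l₂|,l₁+l₂]=[0,2], have l₃=2  ✓
Σlᵢ = 4 ⇒ even  ✓

none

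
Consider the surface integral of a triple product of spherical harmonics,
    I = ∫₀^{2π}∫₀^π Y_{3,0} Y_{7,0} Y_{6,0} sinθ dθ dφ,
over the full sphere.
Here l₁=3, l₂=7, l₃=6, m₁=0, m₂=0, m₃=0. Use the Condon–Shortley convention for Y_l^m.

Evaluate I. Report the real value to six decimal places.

0.144051

Checks pass: Σm=0; 16 even; l₃=6∈[4,10].
(2·3+1)(2·7+1)(2·6+1) = 1365
Δ: 4! 2! 10! / 17! → 1/2042040
sum: t=1:−1/207360 t=2:+1/57600 t=3:−1/207360 = 1/129600
3j²(3 7 6; 0 0 0) = Δ·Π!·Σ² = 168/12155  (sign +1)
(m-triple is (0,0,0) — same symbol as above.)
combine: 4πI² = 1365·168/12155·168/12155 = 592704/2272985
take √, sign +1: I = 0.14405081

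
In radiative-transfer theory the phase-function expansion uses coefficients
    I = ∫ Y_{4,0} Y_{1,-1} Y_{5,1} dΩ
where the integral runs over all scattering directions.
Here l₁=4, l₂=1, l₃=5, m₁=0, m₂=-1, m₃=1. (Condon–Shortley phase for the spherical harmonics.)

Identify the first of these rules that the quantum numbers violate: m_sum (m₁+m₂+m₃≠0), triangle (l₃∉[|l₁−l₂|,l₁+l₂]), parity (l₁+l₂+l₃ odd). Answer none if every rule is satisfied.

none

Σmᵢ = 0  ✓
l₃∈[|l₁−l₂|,l₁+l₂]=[3,5], have l₃=5  ✓
Σlᵢ = 10 ⇒ even  ✓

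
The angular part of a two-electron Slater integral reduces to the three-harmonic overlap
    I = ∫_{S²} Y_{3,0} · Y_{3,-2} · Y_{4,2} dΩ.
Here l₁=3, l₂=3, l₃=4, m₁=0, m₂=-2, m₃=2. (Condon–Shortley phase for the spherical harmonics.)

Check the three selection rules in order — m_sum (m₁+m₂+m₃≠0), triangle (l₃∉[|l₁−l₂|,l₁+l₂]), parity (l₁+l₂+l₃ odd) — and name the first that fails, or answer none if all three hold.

m₁+m₂+m₃ = 0 − 2 + 2 = 0  ✓
triangle: |3−3|=0 ≤ l₃=4 ≤ 3+3=6  ✓
parity: l₁+l₂+l₃ = 10 is even  ✓

none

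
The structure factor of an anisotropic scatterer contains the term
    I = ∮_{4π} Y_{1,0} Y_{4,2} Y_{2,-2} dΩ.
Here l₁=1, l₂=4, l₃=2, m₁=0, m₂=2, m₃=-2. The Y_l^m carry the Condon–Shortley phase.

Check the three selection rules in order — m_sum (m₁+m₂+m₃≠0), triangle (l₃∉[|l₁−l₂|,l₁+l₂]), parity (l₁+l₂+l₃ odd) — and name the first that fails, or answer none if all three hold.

triangle

m₁+m₂+m₃ = 0 + 2 − 2 = 0  ✓
triangle: |1−4|=3 ≤ l₃=2 ≤ 1+4=5  ✗
parity: l₁+l₂+l₃ = 7 is odd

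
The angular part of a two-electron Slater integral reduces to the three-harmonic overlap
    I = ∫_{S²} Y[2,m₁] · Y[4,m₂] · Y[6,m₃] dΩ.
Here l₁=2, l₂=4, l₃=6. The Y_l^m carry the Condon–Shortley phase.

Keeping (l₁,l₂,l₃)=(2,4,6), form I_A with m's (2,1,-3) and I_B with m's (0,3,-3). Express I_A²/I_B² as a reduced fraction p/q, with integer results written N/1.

l's match ⇒ only the (l;m) 3-j factors differ between A and B.
A: triangle coeff Δ(2,4,6) = 1/6435; Σ_t [0,0]: t=0:+1/17280 = 1/17280; (3j)²=14/715 [(2 4 6; 2 1 -3)], sign=-1
B: triangle coeff Δ(2,4,6) = 1/6435; Σ_t [0,0]: t=0:+1/20160 = 1/20160; (3j)²=12/715 [(2 4 6; 0 3 -3)], sign=-1
I_A²/I_B² = (14/715)/(12/715) = 7/6

7/6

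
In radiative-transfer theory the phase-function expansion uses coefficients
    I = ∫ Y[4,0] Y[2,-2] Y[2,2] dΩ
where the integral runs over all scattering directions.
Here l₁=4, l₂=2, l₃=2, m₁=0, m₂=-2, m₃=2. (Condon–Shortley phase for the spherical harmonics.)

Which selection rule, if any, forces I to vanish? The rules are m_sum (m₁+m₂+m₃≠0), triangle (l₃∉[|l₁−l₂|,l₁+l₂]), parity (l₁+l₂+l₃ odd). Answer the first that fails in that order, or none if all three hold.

azimuthal sum: 0 − 2 + 2 = 0  ✓
2 ≤ 2 ≤ 6 (triangle on l)  ✓
L = 4 + 2 + 2 = 8 (even)  ✓

none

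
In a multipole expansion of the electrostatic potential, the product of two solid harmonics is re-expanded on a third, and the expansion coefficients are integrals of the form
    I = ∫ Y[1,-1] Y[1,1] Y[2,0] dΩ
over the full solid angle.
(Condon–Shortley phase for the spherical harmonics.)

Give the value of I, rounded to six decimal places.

Checks pass: Σm=0; 4 even; l₃=2∈[0,2].
(2·1+1)(2·1+1)(2·2+1) = 45
Δ: 0! 2! 2! / 5! → 1/30
sum: t=0:+1/1 = 1/1
3j²(1 1 2; 0 0 0) = Δ·Π!·Σ² = 2/15  (sign +1)
sum: t=0:+1/4 = 1/4
3j²(1 1 2; -1 1 0) = Δ·Π!·Σ² = 1/30  (sign +1)
combine: 4πI² = 45·2/15·1/30 = 1/5
take √, sign +1: I = 0.12615663

0.126157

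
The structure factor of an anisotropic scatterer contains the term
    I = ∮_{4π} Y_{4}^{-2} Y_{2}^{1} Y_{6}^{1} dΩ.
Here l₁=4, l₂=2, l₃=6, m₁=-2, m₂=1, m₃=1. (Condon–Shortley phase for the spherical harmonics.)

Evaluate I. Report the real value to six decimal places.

-0.133065

Rules hold: Σm=0, L=12 even, 2≤6≤6.
N = 9·5·13 = 585
Δ = 0!·8!·4!/13! = 1/6435
Racah Σ t=0..0: t=0:+1/2304 = 1/2304
⇒ 3j(4 2 6; 0 0 0)² = 5/143, sgn +1
Racah Σ t=0..0: t=0:+1/8640 = 1/8640
⇒ 3j(4 2 6; -2 1 1)² = 14/1287, sgn -1
4πI² = N·(3j₀)²·(3jₘ)² = 350/1573
I = -1·√(0.222505/4π) = -0.13306527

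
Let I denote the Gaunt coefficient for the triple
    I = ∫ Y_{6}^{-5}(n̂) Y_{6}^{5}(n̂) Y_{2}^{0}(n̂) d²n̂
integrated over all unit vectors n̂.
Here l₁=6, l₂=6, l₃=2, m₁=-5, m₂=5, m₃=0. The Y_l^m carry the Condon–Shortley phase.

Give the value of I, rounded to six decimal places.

0.126157

Rules hold: Σm=0, L=14 even, 0≤2≤12.
N = 13·13·5 = 845
Δ = 10!·2!·2!/15! = 1/90090
Racah Σ t=4..6: t=4:+1/69120 t=5:−1/14400 t=6:+1/69120 = -7/172800
⇒ 3j(6 6 2; 0 0 0)² = 14/715, sgn -1
Racah Σ t=9..10: t=9:−1/1451520 t=10:+1/3628800 = -1/2419200
⇒ 3j(6 6 2; -5 5 0)² = 11/910, sgn -1
4πI² = N·(3j₀)²·(3jₘ)² = 1/5
I = +1·√(0.2/4π) = 0.12615663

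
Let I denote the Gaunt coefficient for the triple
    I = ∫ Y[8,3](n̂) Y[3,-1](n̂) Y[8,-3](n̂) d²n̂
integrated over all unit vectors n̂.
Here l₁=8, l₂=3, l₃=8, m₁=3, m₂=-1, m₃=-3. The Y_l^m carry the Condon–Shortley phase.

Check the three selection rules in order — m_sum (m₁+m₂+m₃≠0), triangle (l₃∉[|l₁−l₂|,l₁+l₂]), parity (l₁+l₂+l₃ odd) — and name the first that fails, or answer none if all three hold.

m_sum

Σmᵢ = -1  ✗
l₃∈[|l₁−l₂|,l₁+l₂]=[5,11], have l₃=8
Σlᵢ = 19 ⇒ odd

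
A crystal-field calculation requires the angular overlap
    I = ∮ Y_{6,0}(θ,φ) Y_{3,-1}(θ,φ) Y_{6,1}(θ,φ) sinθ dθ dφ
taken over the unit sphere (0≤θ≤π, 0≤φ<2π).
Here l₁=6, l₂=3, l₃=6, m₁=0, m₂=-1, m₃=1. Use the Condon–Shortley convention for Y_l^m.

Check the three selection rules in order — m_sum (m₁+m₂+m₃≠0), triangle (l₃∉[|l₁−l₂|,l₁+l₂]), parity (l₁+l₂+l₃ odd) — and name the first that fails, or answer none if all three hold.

Σmᵢ = 0  ✓
l₃∈[|l₁−l₂|,l₁+l₂]=[3,9], have l₃=6  ✓
Σlᵢ = 15 ⇒ odd  ✗

parity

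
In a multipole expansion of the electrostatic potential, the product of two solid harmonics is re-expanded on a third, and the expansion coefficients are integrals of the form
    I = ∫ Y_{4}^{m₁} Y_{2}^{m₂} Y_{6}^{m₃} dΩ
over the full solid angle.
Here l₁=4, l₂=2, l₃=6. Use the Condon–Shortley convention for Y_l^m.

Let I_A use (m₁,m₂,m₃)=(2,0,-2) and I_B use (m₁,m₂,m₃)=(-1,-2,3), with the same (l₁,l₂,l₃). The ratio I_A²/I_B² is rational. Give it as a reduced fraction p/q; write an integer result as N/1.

l's match ⇒ only the (l;m) 3-j factors differ between A and B.
A: triangle coeff Δ(4,2,6) = 1/6435; Σ_t [0,0]: t=0:+1/5760 = 1/5760; (3j)²=56/2145 [(4 2 6; 2 0 -2)], sign=+1
B: triangle coeff Δ(4,2,6) = 1/6435; Σ_t [0,0]: t=0:+1/17280 = 1/17280; (3j)²=14/715 [(4 2 6; -1 -2 3)], sign=-1
I_A²/I_B² = (56/2145)/(14/715) = 4/3

4/3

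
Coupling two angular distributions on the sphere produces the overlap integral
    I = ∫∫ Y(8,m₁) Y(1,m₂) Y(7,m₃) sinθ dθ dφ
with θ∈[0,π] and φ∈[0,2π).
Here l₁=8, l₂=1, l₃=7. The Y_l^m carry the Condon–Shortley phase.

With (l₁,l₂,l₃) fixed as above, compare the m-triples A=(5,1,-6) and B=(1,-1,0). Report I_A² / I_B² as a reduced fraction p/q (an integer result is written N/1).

Shared (l₁,l₂,l₃)=(8,1,7): N and (l;000)² cancel in I_A²/I_B².
A: Δ = 2!·14!·0!/17! = 1/2040; Racah Σ t=2..2: t=2:+1/12454041600 = 1/12454041600; ⇒ 3j(8 1 7; 5 1 -6)² = 1/680, sgn -1
B: Δ = 2!·14!·0!/17! = 1/2040; Racah Σ t=0..0: t=0:+1/50803200 = 1/50803200; ⇒ 3j(8 1 7; 1 -1 0)² = 3/170, sgn -1
I_A²/I_B² = (1/680)/(3/170) = 1/12

1/12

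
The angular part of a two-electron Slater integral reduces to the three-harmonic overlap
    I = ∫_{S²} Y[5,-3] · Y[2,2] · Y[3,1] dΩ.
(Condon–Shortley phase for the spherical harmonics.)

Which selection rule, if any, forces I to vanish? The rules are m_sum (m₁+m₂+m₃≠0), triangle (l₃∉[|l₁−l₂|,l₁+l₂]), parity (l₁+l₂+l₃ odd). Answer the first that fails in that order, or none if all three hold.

none

m₁+m₂+m₃ = -3 + 2 + 1 = 0  ✓
triangle: |5−2|=3 ≤ l₃=3 ≤ 5+2=7  ✓
parity: l₁+l₂+l₃ = 10 is even  ✓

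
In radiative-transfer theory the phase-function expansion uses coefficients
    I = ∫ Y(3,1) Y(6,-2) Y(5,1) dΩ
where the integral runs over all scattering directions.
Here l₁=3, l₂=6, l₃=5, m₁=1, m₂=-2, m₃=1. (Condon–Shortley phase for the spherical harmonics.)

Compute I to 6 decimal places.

m-sum 0 ✓  L=14 even ✓  3≤5≤9 ✓
Π(2lᵢ+1) = 7×13×11 = 1001
triangle coeff Δ(3,6,5) = 1/675675
Σ_t [1,3]: t=1:−1/8640 t=2:+1/2304 t=3:−1/8640 = 7/34560
(3j)²=7/429 [(3 6 5; 0 0 0)], sign=-1
Σ_t [0,2]: t=0:+1/27648 t=1:−1/4320 t=2:+1/11520 = -1/9216
(3j)²=2/143 [(3 6 5; 1 -2 1)], sign=-1
⇒ 4πI² = 98/429
I = (+1)√(98/429/(4π)) = 0.13482780

0.134828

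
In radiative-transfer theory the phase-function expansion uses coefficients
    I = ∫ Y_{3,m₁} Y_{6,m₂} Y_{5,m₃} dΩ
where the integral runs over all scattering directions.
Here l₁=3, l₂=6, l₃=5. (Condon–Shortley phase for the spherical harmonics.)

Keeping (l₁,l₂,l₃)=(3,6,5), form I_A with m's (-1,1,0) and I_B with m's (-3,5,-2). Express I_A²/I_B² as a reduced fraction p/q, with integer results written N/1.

7/33

Same 3,6,5: normalisation and zero-m 3j drop out of the ratio.
A: Δ: 4! 2! 8! / 15! → 1/675675; sum: t=2:+1/5760 t=3:−1/3456 t=4:+1/34560 = -1/11520; 3j²(3 6 5; -1 1 0) = Δ·Π!·Σ² = 2/429  (sign +1)
B: Δ: 4! 2! 8! / 15! → 1/675675; sum: t=4:+1/241920 = 1/241920; 3j²(3 6 5; -3 5 -2) = Δ·Π!·Σ² = 2/91  (sign -1)
I_A²/I_B² = (2/429)/(2/91) = 7/33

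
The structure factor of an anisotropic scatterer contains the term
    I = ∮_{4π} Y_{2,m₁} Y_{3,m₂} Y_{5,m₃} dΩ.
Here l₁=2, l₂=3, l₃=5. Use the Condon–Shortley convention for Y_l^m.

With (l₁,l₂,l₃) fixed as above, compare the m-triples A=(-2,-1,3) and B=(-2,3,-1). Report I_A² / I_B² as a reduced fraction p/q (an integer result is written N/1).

Same 2,3,5: normalisation and zero-m 3j drop out of the ratio.
A: Δ: 0! 4! 6! / 11! → 1/2310; sum: t=0:+1/1152 = 1/1152; 3j²(2 3 5; -2 -1 3) = Δ·Π!·Σ² = 1/33  (sign +1)
B: Δ: 0! 4! 6! / 11! → 1/2310; sum: t=0:+1/17280 = 1/17280; 3j²(2 3 5; -2 3 -1) = Δ·Π!·Σ² = 1/2310  (sign +1)
I_A²/I_B² = (1/33)/(1/2310) = 70/1

70/1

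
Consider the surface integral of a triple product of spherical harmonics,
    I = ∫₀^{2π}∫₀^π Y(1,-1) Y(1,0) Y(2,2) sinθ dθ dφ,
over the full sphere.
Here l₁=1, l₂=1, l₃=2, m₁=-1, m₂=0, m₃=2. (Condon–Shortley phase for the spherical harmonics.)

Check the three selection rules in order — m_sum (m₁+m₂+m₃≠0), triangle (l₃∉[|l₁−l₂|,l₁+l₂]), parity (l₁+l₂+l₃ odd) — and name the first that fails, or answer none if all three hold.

m_sum

Σmᵢ = 1  ✗
l₃∈[|l₁−l₂|,l₁+l₂]=[0,2], have l₃=2
Σlᵢ = 4 ⇒ even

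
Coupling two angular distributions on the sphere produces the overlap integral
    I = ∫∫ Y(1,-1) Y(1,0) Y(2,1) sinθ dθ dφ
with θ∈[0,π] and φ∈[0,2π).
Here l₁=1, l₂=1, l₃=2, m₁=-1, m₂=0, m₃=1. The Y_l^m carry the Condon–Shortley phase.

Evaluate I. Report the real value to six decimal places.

-0.218510

m-sum 0 ✓  L=4 even ✓  0≤2≤2 ✓
Π(2lᵢ+1) = 3×3×5 = 45
triangle coeff Δ(1,1,2) = 1/30
Σ_t [0,0]: t=0:+1/1 = 1/1
(3j)²=2/15 [(1 1 2; 0 0 0)], sign=+1
Σ_t [0,0]: t=0:+1/2 = 1/2
(3j)²=1/10 [(1 1 2; -1 0 1)], sign=-1
⇒ 4πI² = 3/5
I = (-1)√(3/5/(4π)) = -0.21850969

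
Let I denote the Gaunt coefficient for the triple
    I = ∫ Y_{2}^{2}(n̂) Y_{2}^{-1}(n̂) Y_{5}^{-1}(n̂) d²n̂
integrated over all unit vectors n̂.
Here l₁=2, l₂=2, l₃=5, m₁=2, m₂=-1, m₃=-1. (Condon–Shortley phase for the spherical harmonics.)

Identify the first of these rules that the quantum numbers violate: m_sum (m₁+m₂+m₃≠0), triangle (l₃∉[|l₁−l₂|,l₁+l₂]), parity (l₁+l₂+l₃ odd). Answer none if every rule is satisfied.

triangle

azimuthal sum: 2 − 1 − 1 = 0  ✓
0 ≤ 5 ≤ 4 (triangle on l)  ✗
L = 2 + 2 + 5 = 9 (odd)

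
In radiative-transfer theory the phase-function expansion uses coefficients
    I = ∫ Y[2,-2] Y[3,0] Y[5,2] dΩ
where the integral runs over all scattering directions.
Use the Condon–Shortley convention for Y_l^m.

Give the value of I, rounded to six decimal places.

Rules hold: Σm=0, L=10 even, 1≤5≤5.
N = 5·7·11 = 385
Δ = 0!·4!·6!/11! = 1/2310
Racah Σ t=0..0: t=0:+1/144 = 1/144
⇒ 3j(2 3 5; 0 0 0)² = 10/231, sgn -1
Racah Σ t=0..0: t=0:+1/864 = 1/864
⇒ 3j(2 3 5; -2 0 2)² = 1/66, sgn -1
4πI² = N·(3j₀)²·(3jₘ)² = 25/99
I = +1·√(0.252525/4π) = 0.14175797

0.141758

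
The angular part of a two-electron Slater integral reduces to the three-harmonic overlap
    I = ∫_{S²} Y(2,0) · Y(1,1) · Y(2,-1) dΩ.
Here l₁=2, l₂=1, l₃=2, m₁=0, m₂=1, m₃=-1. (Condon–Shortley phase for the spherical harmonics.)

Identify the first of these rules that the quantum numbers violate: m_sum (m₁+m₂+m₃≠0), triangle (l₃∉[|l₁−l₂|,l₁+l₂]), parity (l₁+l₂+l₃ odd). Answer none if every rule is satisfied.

azimuthal sum: 0 + 1 − 1 = 0  ✓
1 ≤ 2 ≤ 3 (triangle on l)  ✓
L = 2 + 1 + 2 = 5 (odd)  ✗

parity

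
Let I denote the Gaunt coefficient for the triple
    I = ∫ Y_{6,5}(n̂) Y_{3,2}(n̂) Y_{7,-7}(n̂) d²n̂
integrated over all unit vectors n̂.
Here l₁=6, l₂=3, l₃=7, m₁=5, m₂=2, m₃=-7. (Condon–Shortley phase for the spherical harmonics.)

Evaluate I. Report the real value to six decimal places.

Checks pass: Σm=0; 16 even; l₃=7∈[3,9].
(2·6+1)(2·3+1)(2·7+1) = 1365
Δ: 2! 10! 4! / 17! → 1/2042040
sum: t=0:+1/207360 t=1:−1/57600 t=2:+1/207360 = -1/129600
3j²(6 3 7; 0 0 0) = Δ·Π!·Σ² = 168/12155  (sign +1)
sum: t=1:−1/87091200 = -1/87091200
3j²(6 3 7; 5 2 -7) = Δ·Π!·Σ² = 11/408  (sign -1)
combine: 4πI² = 1365·168/12155·11/408 = 147/289
take √, sign -1: I = -0.20118927

-0.201189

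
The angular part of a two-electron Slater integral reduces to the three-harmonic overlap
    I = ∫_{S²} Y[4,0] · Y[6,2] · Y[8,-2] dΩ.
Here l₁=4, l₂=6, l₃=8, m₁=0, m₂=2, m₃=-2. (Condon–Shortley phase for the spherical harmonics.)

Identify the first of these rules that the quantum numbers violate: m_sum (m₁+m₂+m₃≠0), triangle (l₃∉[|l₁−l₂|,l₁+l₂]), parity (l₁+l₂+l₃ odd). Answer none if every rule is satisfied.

none

azimuthal sum: 0 + 2 − 2 = 0  ✓
2 ≤ 8 ≤ 10 (triangle on l)  ✓
L = 4 + 6 + 8 = 18 (even)  ✓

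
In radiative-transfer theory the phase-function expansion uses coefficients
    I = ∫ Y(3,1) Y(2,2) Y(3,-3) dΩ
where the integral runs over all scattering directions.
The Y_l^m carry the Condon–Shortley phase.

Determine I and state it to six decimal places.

0.132981

Checks pass: Σm=0; 8 even; l₃=3∈[1,5].
(2·3+1)(2·2+1)(2·3+1) = 245
Δ: 2! 4! 2! / 9! → 1/3780
sum: t=0:+1/24 t=1:−1/4 t=2:+1/24 = -1/6
3j²(3 2 3; 0 0 0) = Δ·Π!·Σ² = 4/105  (sign +1)
sum: t=2:+1/96 = 1/96
3j²(3 2 3; 1 2 -3) = Δ·Π!·Σ² = 1/42  (sign +1)
combine: 4πI² = 245·4/105·1/42 = 2/9
take √, sign +1: I = 0.13298076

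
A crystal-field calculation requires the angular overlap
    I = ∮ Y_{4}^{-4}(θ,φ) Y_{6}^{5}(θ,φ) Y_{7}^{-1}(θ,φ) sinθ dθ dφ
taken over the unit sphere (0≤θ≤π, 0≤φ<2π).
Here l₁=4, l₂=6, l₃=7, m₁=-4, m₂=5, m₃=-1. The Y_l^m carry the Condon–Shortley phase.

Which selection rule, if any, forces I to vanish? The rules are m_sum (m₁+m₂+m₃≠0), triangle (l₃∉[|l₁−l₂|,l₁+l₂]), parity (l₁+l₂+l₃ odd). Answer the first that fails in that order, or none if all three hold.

azimuthal sum: -4 + 5 − 1 = 0  ✓
2 ≤ 7 ≤ 10 (triangle on l)  ✓
L = 4 + 6 + 7 = 17 (odd)  ✗

parity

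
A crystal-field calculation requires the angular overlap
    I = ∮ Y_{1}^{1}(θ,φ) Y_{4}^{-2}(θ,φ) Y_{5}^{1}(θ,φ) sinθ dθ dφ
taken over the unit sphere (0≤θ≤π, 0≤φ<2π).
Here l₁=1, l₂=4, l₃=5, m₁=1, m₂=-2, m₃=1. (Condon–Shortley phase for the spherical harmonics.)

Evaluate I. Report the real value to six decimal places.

Checks pass: Σm=0; 10 even; l₃=5∈[3,5].
(2·1+1)(2·4+1)(2·5+1) = 297
Δ: 0! 2! 8! / 11! → 1/495
sum: t=0:+1/576 = 1/576
3j²(1 4 5; 0 0 0) = Δ·Π!·Σ² = 5/99  (sign -1)
sum: t=0:+1/2880 = 1/2880
3j²(1 4 5; 1 -2 1) = Δ·Π!·Σ² = 2/165  (sign +1)
combine: 4πI² = 297·5/99·2/165 = 2/11
take √, sign -1: I = -0.12028562

-0.120286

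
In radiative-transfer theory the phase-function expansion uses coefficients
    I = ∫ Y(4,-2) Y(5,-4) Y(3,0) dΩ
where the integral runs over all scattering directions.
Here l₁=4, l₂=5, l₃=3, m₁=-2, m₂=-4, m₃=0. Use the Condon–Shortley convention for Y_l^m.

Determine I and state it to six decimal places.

0.000000

m-sum = -2 − 4 + 0 = -6 ≠ 0 ⇒ I = 0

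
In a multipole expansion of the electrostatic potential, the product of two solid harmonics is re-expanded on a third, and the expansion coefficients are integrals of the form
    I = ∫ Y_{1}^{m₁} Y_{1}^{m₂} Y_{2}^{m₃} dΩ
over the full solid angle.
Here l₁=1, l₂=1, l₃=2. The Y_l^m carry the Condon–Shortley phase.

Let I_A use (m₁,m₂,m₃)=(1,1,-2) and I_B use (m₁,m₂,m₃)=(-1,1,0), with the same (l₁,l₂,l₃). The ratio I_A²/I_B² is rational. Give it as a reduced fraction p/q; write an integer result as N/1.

6/1

Same 1,1,2: normalisation and zero-m 3j drop out of the ratio.
A: Δ: 0! 2! 2! / 5! → 1/30; sum: t=0:+1/4 = 1/4; 3j²(1 1 2; 1 1 -2) = Δ·Π!·Σ² = 1/5  (sign +1)
B: Δ: 0! 2! 2! / 5! → 1/30; sum: t=0:+1/4 = 1/4; 3j²(1 1 2; -1 1 0) = Δ·Π!·Σ² = 1/30  (sign +1)
I_A²/I_B² = (1/5)/(1/30) = 6/1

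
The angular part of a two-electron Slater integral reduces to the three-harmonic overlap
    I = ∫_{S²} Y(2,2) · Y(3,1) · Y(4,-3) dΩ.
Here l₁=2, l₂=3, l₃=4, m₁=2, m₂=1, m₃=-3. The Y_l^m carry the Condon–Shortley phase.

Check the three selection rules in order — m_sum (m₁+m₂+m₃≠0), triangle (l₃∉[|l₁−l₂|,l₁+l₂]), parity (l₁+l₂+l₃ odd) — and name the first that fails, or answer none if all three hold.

parity

Σmᵢ = 0  ✓
l₃∈[|l₁−l₂|,l₁+l₂]=[1,5], have l₃=4  ✓
Σlᵢ = 9 ⇒ odd  ✗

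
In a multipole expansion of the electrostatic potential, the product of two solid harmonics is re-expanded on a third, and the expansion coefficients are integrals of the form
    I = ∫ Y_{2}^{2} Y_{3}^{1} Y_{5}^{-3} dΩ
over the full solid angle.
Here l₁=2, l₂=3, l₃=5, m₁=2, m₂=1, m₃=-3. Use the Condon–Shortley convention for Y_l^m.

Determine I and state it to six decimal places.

-0.200476

m-sum 0 ✓  L=10 even ✓  1≤5≤5 ✓
Π(2lᵢ+1) = 5×7×11 = 385
triangle coeff Δ(2,3,5) = 1/2310
Σ_t [0,0]: t=0:+1/144 = 1/144
(3j)²=10/231 [(2 3 5; 0 0 0)], sign=-1
Σ_t [0,0]: t=0:+1/1152 = 1/1152
(3j)²=1/33 [(2 3 5; 2 1 -3)], sign=+1
⇒ 4πI² = 50/99
I = (-1)√(50/99/(4π)) = -0.20047604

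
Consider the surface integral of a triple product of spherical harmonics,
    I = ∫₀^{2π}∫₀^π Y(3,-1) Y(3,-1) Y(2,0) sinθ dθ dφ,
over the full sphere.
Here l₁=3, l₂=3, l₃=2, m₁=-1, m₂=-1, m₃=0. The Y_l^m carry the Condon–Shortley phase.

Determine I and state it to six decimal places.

Σmᵢ = -2 ≠ 0, so the φ-integral vanishes; I = 0

0.000000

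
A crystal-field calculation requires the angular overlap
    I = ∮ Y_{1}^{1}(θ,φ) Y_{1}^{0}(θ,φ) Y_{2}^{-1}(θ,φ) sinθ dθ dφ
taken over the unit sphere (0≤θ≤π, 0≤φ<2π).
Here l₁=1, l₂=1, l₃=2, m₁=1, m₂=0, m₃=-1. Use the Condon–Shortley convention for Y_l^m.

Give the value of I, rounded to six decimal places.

-0.218510

m-sum 0 ✓  L=4 even ✓  0≤2≤2 ✓
Π(2lᵢ+1) = 3×3×5 = 45
triangle coeff Δ(1,1,2) = 1/30
Σ_t [0,0]: t=0:+1/1 = 1/1
(3j)²=2/15 [(1 1 2; 0 0 0)], sign=+1
Σ_t [0,0]: t=0:+1/2 = 1/2
(3j)²=1/10 [(1 1 2; 1 0 -1)], sign=-1
⇒ 4πI² = 3/5
I = (-1)√(3/5/(4π)) = -0.21850969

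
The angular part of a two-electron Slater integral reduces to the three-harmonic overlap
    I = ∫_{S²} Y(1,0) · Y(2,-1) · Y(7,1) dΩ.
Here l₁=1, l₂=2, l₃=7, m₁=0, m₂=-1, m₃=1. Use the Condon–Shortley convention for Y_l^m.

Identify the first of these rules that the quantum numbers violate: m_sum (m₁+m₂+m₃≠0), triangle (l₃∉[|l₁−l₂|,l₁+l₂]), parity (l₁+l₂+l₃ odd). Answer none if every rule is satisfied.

azimuthal sum: 0 − 1 + 1 = 0  ✓
1 ≤ 7 ≤ 3 (triangle on l)  ✗
L = 1 + 2 + 7 = 10 (even)

triangle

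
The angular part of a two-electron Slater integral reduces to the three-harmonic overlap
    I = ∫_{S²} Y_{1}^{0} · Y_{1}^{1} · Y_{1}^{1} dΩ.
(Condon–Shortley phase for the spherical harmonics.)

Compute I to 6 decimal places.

0.000000

0 + 1 + 1 = 2 ≠ 0: azimuthal integral kills it; I = 0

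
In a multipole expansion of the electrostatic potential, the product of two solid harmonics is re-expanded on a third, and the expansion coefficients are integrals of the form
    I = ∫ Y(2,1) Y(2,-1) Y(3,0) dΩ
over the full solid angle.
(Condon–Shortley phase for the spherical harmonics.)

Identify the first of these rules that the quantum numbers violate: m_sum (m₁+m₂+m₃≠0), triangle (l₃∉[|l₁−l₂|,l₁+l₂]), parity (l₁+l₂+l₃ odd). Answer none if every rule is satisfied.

azimuthal sum: 1 − 1 + 0 = 0  ✓
0 ≤ 3 ≤ 4 (triangle on l)  ✓
L = 2 + 2 + 3 = 7 (odd)  ✗

parity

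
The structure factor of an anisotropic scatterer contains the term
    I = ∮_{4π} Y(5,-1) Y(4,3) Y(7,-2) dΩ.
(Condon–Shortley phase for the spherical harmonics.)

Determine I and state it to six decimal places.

Checks pass: Σm=0; 16 even; l₃=7∈[1,9].
(2·5+1)(2·4+1)(2·7+1) = 1485
Δ: 2! 8! 6! / 17! → 1/6126120
sum: t=0:+1/69120 t=1:−1/20736 t=2:+1/69120 = -1/51840
3j²(5 4 7; 0 0 0) = Δ·Π!·Σ² = 280/21879  (sign +1)
sum: t=1:−1/518400 t=2:+1/138240 = 11/2073600
3j²(5 4 7; -1 3 -2) = Δ·Π!·Σ² = 77/4420  (sign -1)
combine: 4πI² = 1485·280/21879·77/4420 = 16170/48841
take √, sign -1: I = -0.16231468

-0.162315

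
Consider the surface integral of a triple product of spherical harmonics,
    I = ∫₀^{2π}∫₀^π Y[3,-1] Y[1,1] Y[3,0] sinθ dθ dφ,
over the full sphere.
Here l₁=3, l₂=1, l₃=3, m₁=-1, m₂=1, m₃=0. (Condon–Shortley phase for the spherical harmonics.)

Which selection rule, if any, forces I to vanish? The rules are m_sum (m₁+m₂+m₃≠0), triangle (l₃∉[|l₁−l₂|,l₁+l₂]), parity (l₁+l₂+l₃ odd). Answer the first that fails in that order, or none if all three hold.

m₁+m₂+m₃ = -1 + 1 + 0 = 0  ✓
triangle: |3−1|=2 ≤ l₃=3 ≤ 3+1=4  ✓
parity: l₁+l₂+l₃ = 7 is odd  ✗

parity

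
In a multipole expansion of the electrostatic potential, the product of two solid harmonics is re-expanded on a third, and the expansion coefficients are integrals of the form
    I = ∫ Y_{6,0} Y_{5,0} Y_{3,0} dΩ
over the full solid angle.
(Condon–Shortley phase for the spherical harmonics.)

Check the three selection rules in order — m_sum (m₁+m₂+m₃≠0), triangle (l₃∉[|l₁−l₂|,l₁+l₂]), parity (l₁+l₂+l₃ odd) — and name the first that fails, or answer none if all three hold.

m₁+m₂+m₃ = 0 + 0 + 0 = 0  ✓
triangle: |6−5|=1 ≤ l₃=3 ≤ 6+5=11  ✓
parity: l₁+l₂+l₃ = 14 is even  ✓

none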